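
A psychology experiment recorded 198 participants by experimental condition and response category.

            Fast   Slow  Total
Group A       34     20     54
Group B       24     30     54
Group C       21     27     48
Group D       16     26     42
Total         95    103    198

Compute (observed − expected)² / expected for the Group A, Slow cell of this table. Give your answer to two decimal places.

Row total (Group A) = 54; column total (Slow) = 103; N = 198.
Expected count E = 54 × 103 / 198 = 28.091.
Contribution = (O − E)²/E = (20 − 28.091)² / 28.091 = 2.33.

2.33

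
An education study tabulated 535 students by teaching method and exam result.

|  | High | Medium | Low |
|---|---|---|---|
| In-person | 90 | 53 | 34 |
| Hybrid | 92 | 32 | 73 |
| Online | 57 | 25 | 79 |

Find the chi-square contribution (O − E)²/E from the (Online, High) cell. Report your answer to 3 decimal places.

Row total (Online) = 161; column total (High) = 239; N = 535.
Expected count E = 161 × 239 / 535 = 71.9234.
Contribution = (O − E)²/E = (57 − 71.9234)² / 71.9234 = 3.096.

3.096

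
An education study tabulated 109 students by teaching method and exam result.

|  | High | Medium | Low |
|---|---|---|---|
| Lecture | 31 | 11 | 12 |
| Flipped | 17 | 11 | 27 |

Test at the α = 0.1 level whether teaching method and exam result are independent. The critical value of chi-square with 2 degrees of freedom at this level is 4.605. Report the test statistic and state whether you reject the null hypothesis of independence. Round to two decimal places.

9.84; reject H₀

Row totals: 54, 55. Column totals: 48, 22, 39. Grand total N = 109.
Expected counts (row total × column total / N):
  Lecture, High: 54×48/109 = 23.780
  Lecture, Medium: 54×22/109 = 10.899
  Lecture, Low: 54×39/109 = 19.321
  Flipped, High: 55×48/109 = 24.220
  Flipped, Medium: 55×22/109 = 11.101
  Flipped, Low: 55×39/109 = 19.679
Contributions (O − E)²/E:
  (31 − 23.780)²/23.780 = 2.1921
  (11 − 10.899)²/10.899 = 0.0009
  (12 − 19.321)²/19.321 = 2.7740
  (17 − 24.220)²/24.220 = 2.1523
  (11 − 11.101)²/11.101 = 0.0009
  (27 − 19.679)²/19.679 = 2.7236
χ² = 2.1921 + 0.0009 + 2.7740 + 2.1523 + 0.0009 + 2.7236 = 9.84
df = (2−1)(3−1) = 2. Since 9.84 > 4.605, reject the null hypothesis of independence at α = 0.1.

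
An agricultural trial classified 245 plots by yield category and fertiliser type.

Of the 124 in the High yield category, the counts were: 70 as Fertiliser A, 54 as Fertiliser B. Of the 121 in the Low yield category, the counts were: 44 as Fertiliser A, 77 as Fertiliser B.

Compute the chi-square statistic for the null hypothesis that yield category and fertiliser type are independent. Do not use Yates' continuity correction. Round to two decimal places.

Row totals: 124, 121. Column totals: 114, 131. Grand total N = 245.
Expected counts (row total × column total / N):
  High yield, Fertiliser A: 124×114/245 = 57.698
  High yield, Fertiliser B: 124×131/245 = 66.302
  Low yield, Fertiliser A: 121×114/245 = 56.302
  Low yield, Fertiliser B: 121×131/245 = 64.698
Contributions (O − E)²/E:
  (70 − 57.698)²/57.698 = 2.6230
  (54 − 66.302)²/66.302 = 2.2826
  (44 − 56.302)²/56.302 = 2.6880
  (77 − 64.698)²/64.698 = 2.3392
χ² = 2.6230 + 2.2826 + 2.6880 + 2.3392 = 9.93

9.93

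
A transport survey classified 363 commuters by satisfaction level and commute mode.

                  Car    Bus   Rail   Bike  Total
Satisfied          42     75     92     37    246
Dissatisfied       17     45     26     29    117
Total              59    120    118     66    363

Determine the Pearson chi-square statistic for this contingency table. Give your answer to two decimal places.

Grand total N = 363.
Expected counts (row total × column total / N):
  Satisfied, Car: 246×59/363 = 39.983
  Satisfied, Bus: 246×120/363 = 81.322
  Satisfied, Rail: 246×118/363 = 79.967
  Satisfied, Bike: 246×66/363 = 44.727
  Dissatisfied, Car: 117×59/363 = 19.017
  Dissatisfied, Bus: 117×120/363 = 38.678
  Dissatisfied, Rail: 117×118/363 = 38.033
  Dissatisfied, Bike: 117×66/363 = 21.273
Contributions (O − E)²/E:
  (42 − 39.983)²/39.983 = 0.1018
  (75 − 81.322)²/81.322 = 0.4915
  (92 − 79.967)²/79.967 = 1.8107
  (37 − 44.727)²/44.727 = 1.3349
  (17 − 19.017)²/19.017 = 0.2139
  (45 − 38.678)²/38.678 = 1.0333
  (26 − 38.033)²/38.033 = 3.8070
  (29 − 21.273)²/21.273 = 2.8067
χ² = 0.1018 + 0.4915 + 1.8107 + 1.3349 + 0.2139 + 1.0333 + 3.8070 + 2.8067 = 11.60

11.60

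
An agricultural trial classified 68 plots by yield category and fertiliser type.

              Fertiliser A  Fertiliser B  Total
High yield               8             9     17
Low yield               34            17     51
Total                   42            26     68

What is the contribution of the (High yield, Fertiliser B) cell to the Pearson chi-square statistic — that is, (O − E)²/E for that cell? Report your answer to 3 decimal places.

0.962

Row total (High yield) = 17; column total (Fertiliser B) = 26; N = 68.
Expected count E = 17 × 26 / 68 = 6.5000.
Contribution = (O − E)²/E = (9 − 6.5000)² / 6.5000 = 0.962.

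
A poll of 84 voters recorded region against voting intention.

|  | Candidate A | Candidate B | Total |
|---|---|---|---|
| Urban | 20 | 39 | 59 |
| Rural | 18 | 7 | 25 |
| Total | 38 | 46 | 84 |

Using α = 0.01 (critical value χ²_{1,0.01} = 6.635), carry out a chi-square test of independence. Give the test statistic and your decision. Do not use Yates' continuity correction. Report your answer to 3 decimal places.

10.290; reject H₀

Grand total N = 84.
Expected counts (row total × column total / N):
  Urban, Candidate A: 59×38/84 = 26.6905
  Urban, Candidate B: 59×46/84 = 32.3095
  Rural, Candidate A: 25×38/84 = 11.3095
  Rural, Candidate B: 25×46/84 = 13.6905
Contributions (O − E)²/E:
  (20 − 26.6905)²/26.6905 = 1.6771
  (39 − 32.3095)²/32.3095 = 1.3854
  (18 − 11.3095)²/11.3095 = 3.9580
  (7 − 13.6905)²/13.6905 = 3.2696
χ² = 1.6771 + 1.3854 + 3.9580 + 3.2696 = 10.290
df = (2−1)(2−1) = 1. Since 10.290 > 6.635, reject the null hypothesis of independence at α = 0.01.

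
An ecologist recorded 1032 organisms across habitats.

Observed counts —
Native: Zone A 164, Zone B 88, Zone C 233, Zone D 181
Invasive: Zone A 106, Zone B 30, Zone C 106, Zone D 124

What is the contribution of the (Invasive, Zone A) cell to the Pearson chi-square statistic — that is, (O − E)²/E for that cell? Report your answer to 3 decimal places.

Row total (Invasive) = 366; column total (Zone A) = 270; N = 1032.
Expected count E = 366 × 270 / 1032 = 95.7558.
Contribution = (O − E)²/E = (106 − 95.7558)² / 95.7558 = 1.096.

1.096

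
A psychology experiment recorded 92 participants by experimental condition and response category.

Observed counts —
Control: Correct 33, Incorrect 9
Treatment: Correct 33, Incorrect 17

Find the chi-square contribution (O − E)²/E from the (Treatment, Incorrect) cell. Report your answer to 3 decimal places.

0.583

Row total (Treatment) = 50; column total (Incorrect) = 26; N = 92.
Expected count E = 50 × 26 / 92 = 14.1304.
Contribution = (O − E)²/E = (17 − 14.1304)² / 14.1304 = 0.583.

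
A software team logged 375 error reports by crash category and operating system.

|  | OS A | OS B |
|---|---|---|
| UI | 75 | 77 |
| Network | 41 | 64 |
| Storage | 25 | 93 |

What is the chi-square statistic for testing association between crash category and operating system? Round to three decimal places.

22.575

Row totals: 152, 105, 118. Column totals: 141, 234. Grand total N = 375.
Expected counts (row total × column total / N):
  UI, OS A: 152×141/375 = 57.1520
  UI, OS B: 152×234/375 = 94.8480
  Network, OS A: 105×141/375 = 39.4800
  Network, OS B: 105×234/375 = 65.5200
  Storage, OS A: 118×141/375 = 44.3680
  Storage, OS B: 118×234/375 = 73.6320
Contributions (O − E)²/E:
  (75 − 57.1520)²/57.1520 = 5.5738
  (77 − 94.8480)²/94.8480 = 3.3585
  (41 − 39.4800)²/39.4800 = 0.0585
  (64 − 65.5200)²/65.5200 = 0.0353
  (25 − 44.3680)²/44.3680 = 8.4547
  (93 − 73.6320)²/73.6320 = 5.0945
χ² = 5.5738 + 3.3585 + 0.0585 + 0.0353 + 8.4547 + 5.0945 = 22.575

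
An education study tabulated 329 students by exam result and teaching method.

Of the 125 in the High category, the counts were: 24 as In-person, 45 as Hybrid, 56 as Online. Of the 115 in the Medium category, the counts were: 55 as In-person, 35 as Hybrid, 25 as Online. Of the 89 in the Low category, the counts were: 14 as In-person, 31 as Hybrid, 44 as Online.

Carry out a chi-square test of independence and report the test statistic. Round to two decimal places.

Row totals: 125, 115, 89. Column totals: 93, 111, 125. Grand total N = 329.
Expected counts (row total × column total / N):
  High, In-person: 125×93/329 = 35.334
  High, Hybrid: 125×111/329 = 42.173
  High, Online: 125×125/329 = 47.492
  Medium, In-person: 115×93/329 = 32.508
  Medium, Hybrid: 115×111/329 = 38.799
  Medium, Online: 115×125/329 = 43.693
  Low, In-person: 89×93/329 = 25.158
  Low, Hybrid: 89×111/329 = 30.027
  Low, Online: 89×125/329 = 33.815
Contributions (O − E)²/E:
  (24 − 35.334)²/35.334 = 3.6356
  (45 − 42.173)²/42.173 = 0.1895
  (56 − 47.492)²/47.492 = 1.5242
  (55 − 32.508)²/32.508 = 15.5620
  (35 − 38.799)²/38.799 = 0.3720
  (25 − 43.693)²/43.693 = 7.9974
  (14 − 25.158)²/25.158 = 4.9488
  (31 − 30.027)²/30.027 = 0.0315
  (44 − 33.815)²/33.815 = 3.0677
χ² = 3.6356 + 0.1895 + 1.5242 + 15.5620 + 0.3720 + 7.9974 + 4.9488 + 0.0315 + 3.0677 = 37.33

37.33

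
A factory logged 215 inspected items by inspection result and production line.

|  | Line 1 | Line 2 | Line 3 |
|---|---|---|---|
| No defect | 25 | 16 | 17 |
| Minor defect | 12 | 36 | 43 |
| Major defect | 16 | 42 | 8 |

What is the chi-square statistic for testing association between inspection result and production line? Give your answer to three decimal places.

Row totals: 58, 91, 66. Column totals: 53, 94, 68. Grand total N = 215.
Expected counts (row total × column total / N):
  No defect, Line 1: 58×53/215 = 14.29767
  No defect, Line 2: 58×94/215 = 25.35814
  No defect, Line 3: 58×68/215 = 18.34419
  Minor defect, Line 1: 91×53/215 = 22.43256
  Minor defect, Line 2: 91×94/215 = 39.78605
  Minor defect, Line 3: 91×68/215 = 28.78140
  Major defect, Line 1: 66×53/215 = 16.26977
  Major defect, Line 2: 66×94/215 = 28.85581
  Major defect, Line 3: 66×68/215 = 20.87442
Contributions (O − E)²/E:
  (25 − 14.29767)²/14.29767 = 8.0111
  (16 − 25.35814)²/25.35814 = 3.4535
  (17 − 18.34419)²/18.34419 = 0.0985
  (12 − 22.43256)²/22.43256 = 4.8518
  (36 − 39.78605)²/39.78605 = 0.3603
  (43 − 28.78140)²/28.78140 = 7.0243
  (16 − 16.26977)²/16.26977 = 0.0045
  (42 − 28.85581)²/28.85581 = 5.9873
  (8 − 20.87442)²/20.87442 = 7.9404
χ² = 8.0111 + 3.4535 + 0.0985 + 4.8518 + 0.3603 + 7.0243 + 0.0045 + 5.9873 + 7.9404 = 37.732

37.732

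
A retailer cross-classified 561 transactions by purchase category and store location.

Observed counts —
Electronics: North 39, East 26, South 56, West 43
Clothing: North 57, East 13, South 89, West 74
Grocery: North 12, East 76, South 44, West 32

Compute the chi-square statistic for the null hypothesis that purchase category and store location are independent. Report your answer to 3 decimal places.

Row totals: 164, 233, 164. Column totals: 108, 115, 189, 149. Grand total N = 561.
Expected counts (row total × column total / N):
  Electronics, North: 164×108/561 = 31.5722
  Electronics, East: 164×115/561 = 33.6185
  Electronics, South: 164×189/561 = 55.2513
  Electronics, West: 164×149/561 = 43.5579
  Clothing, North: 233×108/561 = 44.8556
  Clothing, East: 233×115/561 = 47.7629
  Clothing, South: 233×189/561 = 78.4973
  Clothing, West: 233×149/561 = 61.8841
  Grocery, North: 164×108/561 = 31.5722
  Grocery, East: 164×115/561 = 33.6185
  Grocery, South: 164×189/561 = 55.2513
  Grocery, West: 164×149/561 = 43.5579
Contributions (O − E)²/E:
  (39 − 31.5722)²/31.5722 = 1.7475
  (26 − 33.6185)²/33.6185 = 1.7265
  (56 − 55.2513)²/55.2513 = 0.0101
  (43 − 43.5579)²/43.5579 = 0.0071
  (57 − 44.8556)²/44.8556 = 3.2880
  (13 − 47.7629)²/47.7629 = 25.3012
  (89 − 78.4973)²/78.4973 = 1.4052
  (74 − 61.8841)²/61.8841 = 2.3721
  (12 − 31.5722)²/31.5722 = 12.1332
  (76 − 33.6185)²/33.6185 = 53.4287
  (44 − 55.2513)²/55.2513 = 2.2912
  (32 − 43.5579)²/43.5579 = 3.0668
χ² = 1.7475 + 1.7265 + 0.0101 + 0.0071 + 3.2880 + 25.3012 + 1.4052 + 2.3721 + 12.1332 + 53.4287 + 2.2912 + 3.0668 = 106.778

106.778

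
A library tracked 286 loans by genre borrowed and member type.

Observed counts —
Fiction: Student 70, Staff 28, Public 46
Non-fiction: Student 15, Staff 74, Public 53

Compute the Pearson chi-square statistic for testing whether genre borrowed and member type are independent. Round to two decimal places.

56.82

Row totals: 144, 142. Column totals: 85, 102, 99. Grand total N = 286.
Expected counts (row total × column total / N):
  Fiction, Student: 144×85/286 = 42.797
  Fiction, Staff: 144×102/286 = 51.357
  Fiction, Public: 144×99/286 = 49.846
  Non-fiction, Student: 142×85/286 = 42.203
  Non-fiction, Staff: 142×102/286 = 50.643
  Non-fiction, Public: 142×99/286 = 49.154
Contributions (O − E)²/E:
  (70 − 42.797)²/42.797 = 17.2910
  (28 − 51.357)²/51.357 = 10.6227
  (46 − 49.846)²/49.846 = 0.2967
  (15 − 42.203)²/42.203 = 17.5344
  (74 − 50.643)²/50.643 = 10.7725
  (53 − 49.154)²/49.154 = 0.3009
χ² = 17.2910 + 10.6227 + 0.2967 + 17.5344 + 10.7725 + 0.3009 = 56.82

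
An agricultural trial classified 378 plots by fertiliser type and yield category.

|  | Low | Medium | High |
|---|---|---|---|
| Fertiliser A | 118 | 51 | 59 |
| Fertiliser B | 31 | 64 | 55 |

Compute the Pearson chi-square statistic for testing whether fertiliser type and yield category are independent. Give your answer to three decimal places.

Row totals: 228, 150. Column totals: 149, 115, 114. Grand total N = 378.
Expected counts (row total × column total / N):
  Fertiliser A, Low: 228×149/378 = 89.8730
  Fertiliser A, Medium: 228×115/378 = 69.3651
  Fertiliser A, High: 228×114/378 = 68.7619
  Fertiliser B, Low: 150×149/378 = 59.1270
  Fertiliser B, Medium: 150×115/378 = 45.6349
  Fertiliser B, High: 150×114/378 = 45.2381
Contributions (O − E)²/E:
  (118 − 89.8730)²/89.8730 = 8.8027
  (51 − 69.3651)²/69.3651 = 4.8623
  (59 − 68.7619)²/68.7619 = 1.3859
  (31 − 59.1270)²/59.1270 = 13.3801
  (64 − 45.6349)²/45.6349 = 7.3908
  (55 − 45.2381)²/45.2381 = 2.1065
χ² = 8.8027 + 4.8623 + 1.3859 + 13.3801 + 7.3908 + 2.1065 = 37.928

37.928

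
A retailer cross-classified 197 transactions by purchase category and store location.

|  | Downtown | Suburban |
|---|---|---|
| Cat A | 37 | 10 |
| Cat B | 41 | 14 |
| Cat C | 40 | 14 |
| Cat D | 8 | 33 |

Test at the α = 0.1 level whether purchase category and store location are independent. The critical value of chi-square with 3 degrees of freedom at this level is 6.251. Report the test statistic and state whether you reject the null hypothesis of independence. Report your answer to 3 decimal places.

44.653; reject H₀

Row totals: 47, 55, 54, 41. Column totals: 126, 71. Grand total N = 197.
Expected counts (row total × column total / N):
  Cat A, Downtown: 47×126/197 = 30.0609
  Cat A, Suburban: 47×71/197 = 16.9391
  Cat B, Downtown: 55×126/197 = 35.1777
  Cat B, Suburban: 55×71/197 = 19.8223
  Cat C, Downtown: 54×126/197 = 34.5381
  Cat C, Suburban: 54×71/197 = 19.4619
  Cat D, Downtown: 41×126/197 = 26.2234
  Cat D, Suburban: 41×71/197 = 14.7766
Contributions (O − E)²/E:
  (37 − 30.0609)²/30.0609 = 1.6018
  (10 − 16.9391)²/16.9391 = 2.8426
  (41 − 35.1777)²/35.1777 = 0.9637
  (14 − 19.8223)²/19.8223 = 1.7102
  (40 − 34.5381)²/34.5381 = 0.8638
  (14 − 19.4619)²/19.4619 = 1.5329
  (8 − 26.2234)²/26.2234 = 12.6640
  (33 − 14.7766)²/14.7766 = 22.4742
χ² = 1.6018 + 2.8426 + 0.9637 + 1.7102 + 0.8638 + 1.5329 + 12.6640 + 22.4742 = 44.653
df = (4−1)(2−1) = 3. Since 44.653 > 6.251, reject the null hypothesis of independence at α = 0.1.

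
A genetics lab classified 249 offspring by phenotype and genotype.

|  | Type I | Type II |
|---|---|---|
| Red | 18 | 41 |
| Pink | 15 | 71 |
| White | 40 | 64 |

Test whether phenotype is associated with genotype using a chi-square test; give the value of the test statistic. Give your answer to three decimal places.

Row totals: 59, 86, 104. Column totals: 73, 176. Grand total N = 249.
Expected counts (row total × column total / N):
  Red, Type I: 59×73/249 = 17.2972
  Red, Type II: 59×176/249 = 41.7028
  Pink, Type I: 86×73/249 = 25.2129
  Pink, Type II: 86×176/249 = 60.7871
  White, Type I: 104×73/249 = 30.4900
  White, Type II: 104×176/249 = 73.5100
Contributions (O − E)²/E:
  (18 − 17.2972)²/17.2972 = 0.0286
  (41 − 41.7028)²/41.7028 = 0.0118
  (15 − 25.2129)²/25.2129 = 4.1369
  (71 − 60.7871)²/60.7871 = 1.7159
  (40 − 30.4900)²/30.4900 = 2.9662
  (64 − 73.5100)²/73.5100 = 1.2303
χ² = 0.0286 + 0.0118 + 4.1369 + 1.7159 + 2.9662 + 1.2303 = 10.090

10.090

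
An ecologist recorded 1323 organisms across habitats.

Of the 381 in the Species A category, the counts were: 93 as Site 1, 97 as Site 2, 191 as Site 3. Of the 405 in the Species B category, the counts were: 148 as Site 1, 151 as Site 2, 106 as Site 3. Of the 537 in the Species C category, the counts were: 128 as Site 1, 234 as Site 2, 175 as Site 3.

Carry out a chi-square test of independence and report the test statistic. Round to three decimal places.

69.887

Row totals: 381, 405, 537. Column totals: 369, 482, 472. Grand total N = 1323.
Expected counts (row total × column total / N):
  Species A, Site 1: 381×369/1323 = 106.2653
  Species A, Site 2: 381×482/1323 = 138.8073
  Species A, Site 3: 381×472/1323 = 135.9274
  Species B, Site 1: 405×369/1323 = 112.9592
  Species B, Site 2: 405×482/1323 = 147.5510
  Species B, Site 3: 405×472/1323 = 144.4898
  Species C, Site 1: 537×369/1323 = 149.7755
  Species C, Site 2: 537×482/1323 = 195.6417
  Species C, Site 3: 537×472/1323 = 191.5828
Contributions (O − E)²/E:
  (93 − 106.2653)²/106.2653 = 1.6559
  (97 − 138.8073)²/138.8073 = 12.5919
  (191 − 135.9274)²/135.9274 = 22.3133
  (148 − 112.9592)²/112.9592 = 10.8699
  (151 − 147.5510)²/147.5510 = 0.0806
  (106 − 144.4898)²/144.4898 = 10.2531
  (128 − 149.7755)²/149.7755 = 3.1659
  (234 − 195.6417)²/195.6417 = 7.5207
  (175 − 191.5828)²/191.5828 = 1.4354
χ² = 1.6559 + 12.5919 + 22.3133 + 10.8699 + 0.0806 + 10.2531 + 3.1659 + 7.5207 + 1.4354 = 69.887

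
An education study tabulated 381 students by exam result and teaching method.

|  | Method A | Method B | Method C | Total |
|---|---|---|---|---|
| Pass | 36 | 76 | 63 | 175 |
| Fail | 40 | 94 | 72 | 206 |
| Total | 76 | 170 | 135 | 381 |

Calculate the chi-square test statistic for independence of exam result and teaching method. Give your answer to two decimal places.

0.20

Grand total N = 381.
Expected counts (row total × column total / N):
  Pass, Method A: 175×76/381 = 34.908
  Pass, Method B: 175×170/381 = 78.084
  Pass, Method C: 175×135/381 = 62.008
  Fail, Method A: 206×76/381 = 41.092
  Fail, Method B: 206×170/381 = 91.916
  Fail, Method C: 206×135/381 = 72.992
Contributions (O − E)²/E:
  (36 − 34.908)²/34.908 = 0.0342
  (76 − 78.084)²/78.084 = 0.0556
  (63 − 62.008)²/62.008 = 0.0159
  (40 − 41.092)²/41.092 = 0.0290
  (94 − 91.916)²/91.916 = 0.0473
  (72 − 72.992)²/72.992 = 0.0135
χ² = 0.0342 + 0.0556 + 0.0159 + 0.0290 + 0.0473 + 0.0135 = 0.20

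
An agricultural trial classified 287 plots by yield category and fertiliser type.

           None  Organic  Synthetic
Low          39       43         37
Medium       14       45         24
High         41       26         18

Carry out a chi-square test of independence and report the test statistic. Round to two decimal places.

21.03

Row totals: 119, 83, 85. Column totals: 94, 114, 79. Grand total N = 287.
Expected counts (row total × column total / N):
  Low, None: 119×94/287 = 38.9756
  Low, Organic: 119×114/287 = 47.2683
  Low, Synthetic: 119×79/287 = 32.7561
  Medium, None: 83×94/287 = 27.1847
  Medium, Organic: 83×114/287 = 32.9686
  Medium, Synthetic: 83×79/287 = 22.8467
  High, None: 85×94/287 = 27.8397
  High, Organic: 85×114/287 = 33.7631
  High, Synthetic: 85×79/287 = 23.3972
Contributions (O − E)²/E:
  (39 − 38.9756)²/38.9756 = 0.0000
  (43 − 47.2683)²/47.2683 = 0.3854
  (37 − 32.7561)²/32.7561 = 0.5498
  (14 − 27.1847)²/27.1847 = 6.3946
  (45 − 32.9686)²/32.9686 = 4.3907
  (24 − 22.8467)²/22.8467 = 0.0582
  (41 − 27.8397)²/27.8397 = 6.2211
  (26 − 33.7631)²/33.7631 = 1.7850
  (18 − 23.3972)²/23.3972 = 1.2450
χ² = 0.0000 + 0.3854 + 0.5498 + 6.3946 + 4.3907 + 0.0582 + 6.2211 + 1.7850 + 1.2450 = 21.03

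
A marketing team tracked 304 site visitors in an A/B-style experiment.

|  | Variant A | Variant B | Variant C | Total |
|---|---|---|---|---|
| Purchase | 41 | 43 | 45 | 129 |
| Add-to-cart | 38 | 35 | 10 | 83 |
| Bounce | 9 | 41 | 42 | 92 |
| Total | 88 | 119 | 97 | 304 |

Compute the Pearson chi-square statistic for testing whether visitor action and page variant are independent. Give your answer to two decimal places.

38.22

Grand total N = 304.
Expected counts (row total × column total / N):
  Purchase, Variant A: 129×88/304 = 37.342
  Purchase, Variant B: 129×119/304 = 50.497
  Purchase, Variant C: 129×97/304 = 41.161
  Add-to-cart, Variant A: 83×88/304 = 24.026
  Add-to-cart, Variant B: 83×119/304 = 32.490
  Add-to-cart, Variant C: 83×97/304 = 26.484
  Bounce, Variant A: 92×88/304 = 26.632
  Bounce, Variant B: 92×119/304 = 36.013
  Bounce, Variant C: 92×97/304 = 29.355
Contributions (O − E)²/E:
  (41 − 37.342)²/37.342 = 0.3583
  (43 − 50.497)²/50.497 = 1.1130
  (45 − 41.161)²/41.161 = 0.3581
  (38 − 24.026)²/24.026 = 8.1276
  (35 − 32.490)²/32.490 = 0.1939
  (10 − 26.484)²/26.484 = 10.2599
  (9 − 26.632)²/26.632 = 11.6735
  (41 − 36.013)²/36.013 = 0.6906
  (42 − 29.355)²/29.355 = 5.4470
χ² = 0.3583 + 1.1130 + 0.3581 + 8.1276 + 0.1939 + 10.2599 + 11.6735 + 0.6906 + 5.4470 = 38.22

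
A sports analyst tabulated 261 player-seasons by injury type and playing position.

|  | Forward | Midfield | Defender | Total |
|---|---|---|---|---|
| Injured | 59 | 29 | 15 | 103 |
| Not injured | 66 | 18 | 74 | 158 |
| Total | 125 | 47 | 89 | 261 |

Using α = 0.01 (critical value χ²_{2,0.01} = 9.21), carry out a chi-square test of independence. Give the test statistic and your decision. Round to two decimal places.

31.91; reject H₀

Grand total N = 261.
Expected counts (row total × column total / N):
  Injured, Forward: 103×125/261 = 49.330
  Injured, Midfield: 103×47/261 = 18.548
  Injured, Defender: 103×89/261 = 35.123
  Not injured, Forward: 158×125/261 = 75.670
  Not injured, Midfield: 158×47/261 = 28.452
  Not injured, Defender: 158×89/261 = 53.877
Contributions (O − E)²/E:
  (59 − 49.330)²/49.330 = 1.8956
  (29 − 18.548)²/18.548 = 5.8898
  (15 − 35.123)²/35.123 = 11.5291
  (66 − 75.670)²/75.670 = 1.2357
  (18 − 28.452)²/28.452 = 3.8396
  (74 − 53.877)²/53.877 = 7.5159
χ² = 1.8956 + 5.8898 + 11.5291 + 1.2357 + 3.8396 + 7.5159 = 31.91
df = (2−1)(3−1) = 2. Since 31.91 > 9.21, reject the null hypothesis of independence at α = 0.01.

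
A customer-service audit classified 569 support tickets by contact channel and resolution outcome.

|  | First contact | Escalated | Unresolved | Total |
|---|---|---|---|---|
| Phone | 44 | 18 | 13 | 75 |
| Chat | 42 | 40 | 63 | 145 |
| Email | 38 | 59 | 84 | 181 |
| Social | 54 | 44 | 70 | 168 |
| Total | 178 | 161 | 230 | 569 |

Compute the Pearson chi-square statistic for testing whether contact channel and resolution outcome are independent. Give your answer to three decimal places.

38.241

Grand total N = 569.
Expected counts (row total × column total / N):
  Phone, First contact: 75×178/569 = 23.4622
  Phone, Escalated: 75×161/569 = 21.2214
  Phone, Unresolved: 75×230/569 = 30.3163
  Chat, First contact: 145×178/569 = 45.3603
  Chat, Escalated: 145×161/569 = 41.0281
  Chat, Unresolved: 145×230/569 = 58.6116
  Email, First contact: 181×178/569 = 56.6221
  Email, Escalated: 181×161/569 = 51.2144
  Email, Unresolved: 181×230/569 = 73.1634
  Social, First contact: 168×178/569 = 52.5554
  Social, Escalated: 168×161/569 = 47.5360
  Social, Unresolved: 168×230/569 = 67.9086
Contributions (O − E)²/E:
  (44 − 23.4622)²/23.4622 = 17.9779
  (18 − 21.2214)²/21.2214 = 0.4890
  (13 − 30.3163)²/30.3163 = 9.8909
  (42 − 45.3603)²/45.3603 = 0.2489
  (40 − 41.0281)²/41.0281 = 0.0258
  (63 − 58.6116)²/58.6116 = 0.3286
  (38 − 56.6221)²/56.6221 = 6.1245
  (59 − 51.2144)²/51.2144 = 1.1836
  (84 − 73.1634)²/73.1634 = 1.6051
  (54 − 52.5554)²/52.5554 = 0.0397
  (44 − 47.5360)²/47.5360 = 0.2630
  (70 − 67.9086)²/67.9086 = 0.0644
χ² = 17.9779 + 0.4890 + 9.8909 + 0.2489 + 0.0258 + 0.3286 + 6.1245 + 1.1836 + 1.6051 + 0.0397 + 0.2630 + 0.0644 = 38.241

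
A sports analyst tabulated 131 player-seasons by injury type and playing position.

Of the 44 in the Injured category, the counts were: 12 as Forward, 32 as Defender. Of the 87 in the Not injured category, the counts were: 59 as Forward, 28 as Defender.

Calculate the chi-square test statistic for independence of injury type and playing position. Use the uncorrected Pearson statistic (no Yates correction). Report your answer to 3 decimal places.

Row totals: 44, 87. Column totals: 71, 60. Grand total N = 131.
Expected counts (row total × column total / N):
  Injured, Forward: 44×71/131 = 23.8473
  Injured, Defender: 44×60/131 = 20.1527
  Not injured, Forward: 87×71/131 = 47.1527
  Not injured, Defender: 87×60/131 = 39.8473
Contributions (O − E)²/E:
  (12 − 23.8473)²/23.8473 = 5.8857
  (32 − 20.1527)²/20.1527 = 6.9647
  (59 − 47.1527)²/47.1527 = 2.9767
  (28 − 39.8473)²/39.8473 = 3.5224
χ² = 5.8857 + 6.9647 + 2.9767 + 3.5224 = 19.350

19.350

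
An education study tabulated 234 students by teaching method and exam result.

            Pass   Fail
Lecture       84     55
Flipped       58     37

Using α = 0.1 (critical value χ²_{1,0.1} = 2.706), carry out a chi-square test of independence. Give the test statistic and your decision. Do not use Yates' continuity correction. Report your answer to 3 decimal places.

0.009; fail to reject H₀

Row totals: 139, 95. Column totals: 142, 92. Grand total N = 234.
Expected counts (row total × column total / N):
  Lecture, Pass: 139×142/234 = 84.3504
  Lecture, Fail: 139×92/234 = 54.6496
  Flipped, Pass: 95×142/234 = 57.6496
  Flipped, Fail: 95×92/234 = 37.3504
Contributions (O − E)²/E:
  (84 − 84.3504)²/84.3504 = 0.0015
  (55 − 54.6496)²/54.6496 = 0.0022
  (58 − 57.6496)²/57.6496 = 0.0021
  (37 − 37.3504)²/37.3504 = 0.0033
χ² = 0.0015 + 0.0022 + 0.0021 + 0.0033 = 0.009
df = (2−1)(2−1) = 1. Since 0.009 < 2.706, fail to reject the null hypothesis of independence at α = 0.1.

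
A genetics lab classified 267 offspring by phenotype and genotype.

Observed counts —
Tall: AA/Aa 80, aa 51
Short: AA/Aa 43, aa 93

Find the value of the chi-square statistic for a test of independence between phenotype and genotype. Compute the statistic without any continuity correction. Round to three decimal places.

23.295

Row totals: 131, 136. Column totals: 123, 144. Grand total N = 267.
Expected counts (row total × column total / N):
  Tall, AA/Aa: 131×123/267 = 60.3483
  Tall, aa: 131×144/267 = 70.6517
  Short, AA/Aa: 136×123/267 = 62.6517
  Short, aa: 136×144/267 = 73.3483
Contributions (O − E)²/E:
  (80 − 60.3483)²/60.3483 = 6.3993
  (51 − 70.6517)²/70.6517 = 5.4661
  (43 − 62.6517)²/62.6517 = 6.1641
  (93 − 73.3483)²/73.3483 = 5.2651
χ² = 6.3993 + 5.4661 + 6.1641 + 5.2651 = 23.295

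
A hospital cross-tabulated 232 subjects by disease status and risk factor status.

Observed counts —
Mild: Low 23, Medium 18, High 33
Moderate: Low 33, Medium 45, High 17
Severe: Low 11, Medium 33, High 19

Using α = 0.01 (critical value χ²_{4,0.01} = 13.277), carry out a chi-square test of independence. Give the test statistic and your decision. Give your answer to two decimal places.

Row totals: 74, 95, 63. Column totals: 67, 96, 69. Grand total N = 232.
Expected counts (row total × column total / N):
  Mild, Low: 74×67/232 = 21.371
  Mild, Medium: 74×96/232 = 30.621
  Mild, High: 74×69/232 = 22.009
  Moderate, Low: 95×67/232 = 27.435
  Moderate, Medium: 95×96/232 = 39.310
  Moderate, High: 95×69/232 = 28.254
  Severe, Low: 63×67/232 = 18.194
  Severe, Medium: 63×96/232 = 26.069
  Severe, High: 63×69/232 = 18.737
Contributions (O − E)²/E:
  (23 − 21.371)²/21.371 = 0.1242
  (18 − 30.621)²/30.621 = 5.2020
  (33 − 22.009)²/22.009 = 5.4888
  (33 − 27.435)²/27.435 = 1.1288
  (45 − 39.310)²/39.310 = 0.8236
  (17 − 28.254)²/28.254 = 4.4826
  (11 − 18.194)²/18.194 = 2.8445
  (33 − 26.069)²/26.069 = 1.8428
  (19 − 18.737)²/18.737 = 0.0037
χ² = 0.1242 + 5.2020 + 5.4888 + 1.1288 + 0.8236 + 4.4826 + 2.8445 + 1.8428 + 0.0037 = 21.94
df = (3−1)(3−1) = 4. Since 21.94 > 13.277, reject the null hypothesis of independence at α = 0.01.

21.94; reject H₀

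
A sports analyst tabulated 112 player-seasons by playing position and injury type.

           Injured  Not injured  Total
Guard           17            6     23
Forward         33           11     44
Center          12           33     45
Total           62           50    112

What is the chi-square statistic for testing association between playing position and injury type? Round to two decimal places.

25.06

Grand total N = 112.
Expected counts (row total × column total / N):
  Guard, Injured: 23×62/112 = 12.732
  Guard, Not injured: 23×50/112 = 10.268
  Forward, Injured: 44×62/112 = 24.357
  Forward, Not injured: 44×50/112 = 19.643
  Center, Injured: 45×62/112 = 24.911
  Center, Not injured: 45×50/112 = 20.089
Contributions (O − E)²/E:
  (17 − 12.732)²/12.732 = 1.4307
  (6 − 10.268)²/10.268 = 1.7740
  (33 − 24.357)²/24.357 = 3.0669
  (11 − 19.643)²/19.643 = 3.8030
  (12 − 24.911)²/24.911 = 6.6916
  (33 − 20.089)²/20.089 = 8.2978
χ² = 1.4307 + 1.7740 + 3.0669 + 3.8030 + 6.6916 + 8.2978 = 25.06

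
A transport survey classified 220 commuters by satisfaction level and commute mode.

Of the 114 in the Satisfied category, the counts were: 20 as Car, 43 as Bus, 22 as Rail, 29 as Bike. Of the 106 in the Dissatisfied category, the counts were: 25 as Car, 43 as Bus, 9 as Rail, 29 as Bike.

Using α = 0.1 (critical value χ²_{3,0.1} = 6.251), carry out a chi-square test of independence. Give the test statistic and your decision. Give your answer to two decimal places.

Row totals: 114, 106. Column totals: 45, 86, 31, 58. Grand total N = 220.
Expected counts (row total × column total / N):
  Satisfied, Car: 114×45/220 = 23.318
  Satisfied, Bus: 114×86/220 = 44.564
  Satisfied, Rail: 114×31/220 = 16.064
  Satisfied, Bike: 114×58/220 = 30.055
  Dissatisfied, Car: 106×45/220 = 21.682
  Dissatisfied, Bus: 106×86/220 = 41.436
  Dissatisfied, Rail: 106×31/220 = 14.936
  Dissatisfied, Bike: 106×58/220 = 27.945
Contributions (O − E)²/E:
  (20 − 23.318)²/23.318 = 0.4721
  (43 − 44.564)²/44.564 = 0.0549
  (22 − 16.064)²/16.064 = 2.1935
  (29 − 30.055)²/30.055 = 0.0370
  (25 − 21.682)²/21.682 = 0.5078
  (43 − 41.436)²/41.436 = 0.0590
  (9 − 14.936)²/14.936 = 2.3591
  (29 − 27.945)²/27.945 = 0.0398
χ² = 0.4721 + 0.0549 + 2.1935 + 0.0370 + 0.5078 + 0.0590 + 2.3591 + 0.0398 = 5.72
df = (2−1)(4−1) = 3. Since 5.72 < 6.251, fail to reject the null hypothesis of independence at α = 0.1.

5.72; fail to reject H₀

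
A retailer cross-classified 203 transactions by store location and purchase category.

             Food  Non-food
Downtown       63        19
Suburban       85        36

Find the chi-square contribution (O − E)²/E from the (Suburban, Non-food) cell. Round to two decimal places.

0.32

Row total (Suburban) = 121; column total (Non-food) = 55; N = 203.
Expected count E = 121 × 55 / 203 = 32.783.
Contribution = (O − E)²/E = (36 − 32.783)² / 32.783 = 0.32.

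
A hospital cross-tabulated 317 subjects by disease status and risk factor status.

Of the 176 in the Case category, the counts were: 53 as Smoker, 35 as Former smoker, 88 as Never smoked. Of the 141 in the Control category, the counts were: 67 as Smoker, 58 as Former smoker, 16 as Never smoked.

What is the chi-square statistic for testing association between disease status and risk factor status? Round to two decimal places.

53.96

Row totals: 176, 141. Column totals: 120, 93, 104. Grand total N = 317.
Expected counts (row total × column total / N):
  Case, Smoker: 176×120/317 = 66.625
  Case, Former smoker: 176×93/317 = 51.634
  Case, Never smoked: 176×104/317 = 57.741
  Control, Smoker: 141×120/317 = 53.375
  Control, Former smoker: 141×93/317 = 41.366
  Control, Never smoked: 141×104/317 = 46.259
Contributions (O − E)²/E:
  (53 − 66.625)²/66.625 = 2.7864
  (35 − 51.634)²/51.634 = 5.3587
  (88 − 57.741)²/57.741 = 15.8571
  (67 − 53.375)²/53.375 = 3.4780
  (58 − 41.366)²/41.366 = 6.6888
  (16 − 46.259)²/46.259 = 19.7931
χ² = 2.7864 + 5.3587 + 15.8571 + 3.4780 + 6.6888 + 19.7931 = 53.96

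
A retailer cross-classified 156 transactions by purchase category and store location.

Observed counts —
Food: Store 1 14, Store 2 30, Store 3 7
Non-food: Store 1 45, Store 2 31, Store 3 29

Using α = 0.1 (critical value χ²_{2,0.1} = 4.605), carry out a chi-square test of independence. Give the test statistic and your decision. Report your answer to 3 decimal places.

12.562; reject H₀

Row totals: 51, 105. Column totals: 59, 61, 36. Grand total N = 156.
Expected counts (row total × column total / N):
  Food, Store 1: 51×59/156 = 19.28846
  Food, Store 2: 51×61/156 = 19.94231
  Food, Store 3: 51×36/156 = 11.76923
  Non-food, Store 1: 105×59/156 = 39.71154
  Non-food, Store 2: 105×61/156 = 41.05769
  Non-food, Store 3: 105×36/156 = 24.23077
Contributions (O − E)²/E:
  (14 − 19.28846)²/19.28846 = 1.4500
  (30 − 19.94231)²/19.94231 = 5.0725
  (7 − 11.76923)²/11.76923 = 1.9326
  (45 − 39.71154)²/39.71154 = 0.7043
  (31 − 41.05769)²/41.05769 = 2.4638
  (29 − 24.23077)²/24.23077 = 0.9387
χ² = 1.4500 + 5.0725 + 1.9326 + 0.7043 + 2.4638 + 0.9387 = 12.562
df = (2−1)(3−1) = 2. Since 12.562 > 4.605, reject the null hypothesis of independence at α = 0.1.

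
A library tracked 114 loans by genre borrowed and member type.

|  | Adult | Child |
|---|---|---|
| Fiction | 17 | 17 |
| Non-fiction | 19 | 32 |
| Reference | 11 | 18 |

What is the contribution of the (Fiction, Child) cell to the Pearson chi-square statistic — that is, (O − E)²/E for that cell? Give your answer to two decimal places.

Row total (Fiction) = 34; column total (Child) = 67; N = 114.
Expected count E = 34 × 67 / 114 = 19.982.
Contribution = (O − E)²/E = (17 − 19.982)² / 19.982 = 0.45.

0.45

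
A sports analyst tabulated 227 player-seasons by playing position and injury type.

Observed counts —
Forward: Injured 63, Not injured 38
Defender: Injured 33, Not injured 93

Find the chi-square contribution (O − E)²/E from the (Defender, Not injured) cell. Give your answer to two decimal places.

5.66

Row total (Defender) = 126; column total (Not injured) = 131; N = 227.
Expected count E = 126 × 131 / 227 = 72.714.
Contribution = (O − E)²/E = (93 − 72.714)² / 72.714 = 5.66.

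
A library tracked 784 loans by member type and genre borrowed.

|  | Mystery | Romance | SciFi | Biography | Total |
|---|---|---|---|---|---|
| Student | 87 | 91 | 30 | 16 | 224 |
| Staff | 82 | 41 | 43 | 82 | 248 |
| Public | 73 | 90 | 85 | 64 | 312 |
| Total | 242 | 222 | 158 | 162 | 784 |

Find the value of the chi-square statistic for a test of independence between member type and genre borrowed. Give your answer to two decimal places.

86.93

Grand total N = 784.
Expected counts (row total × column total / N):
  Student, Mystery: 224×242/784 = 69.143
  Student, Romance: 224×222/784 = 63.429
  Student, SciFi: 224×158/784 = 45.143
  Student, Biography: 224×162/784 = 46.286
  Staff, Mystery: 248×242/784 = 76.551
  Staff, Romance: 248×222/784 = 70.224
  Staff, SciFi: 248×158/784 = 49.980
  Staff, Biography: 248×162/784 = 51.245
  Public, Mystery: 312×242/784 = 96.306
  Public, Romance: 312×222/784 = 88.347
  Public, SciFi: 312×158/784 = 62.878
  Public, Biography: 312×162/784 = 64.469
Contributions (O − E)²/E:
  (87 − 69.143)²/69.143 = 4.6118
  (91 − 63.429)²/63.429 = 11.9844
  (30 − 45.143)²/45.143 = 5.0796
  (16 − 46.286)²/46.286 = 19.8168
  (82 − 76.551)²/76.551 = 0.3879
  (41 − 70.224)²/70.224 = 12.1617
  (43 − 49.980)²/49.980 = 0.9748
  (82 − 51.245)²/51.245 = 18.4578
  (73 − 96.306)²/96.306 = 5.6400
  (90 − 88.347)²/88.347 = 0.0309
  (85 − 62.878)²/62.878 = 7.7831
  (64 − 64.469)²/64.469 = 0.0034
χ² = 4.6118 + 11.9844 + 5.0796 + 19.8168 + 0.3879 + 12.1617 + 0.9748 + 18.4578 + 5.6400 + 0.0309 + 7.7831 + 0.0034 = 86.93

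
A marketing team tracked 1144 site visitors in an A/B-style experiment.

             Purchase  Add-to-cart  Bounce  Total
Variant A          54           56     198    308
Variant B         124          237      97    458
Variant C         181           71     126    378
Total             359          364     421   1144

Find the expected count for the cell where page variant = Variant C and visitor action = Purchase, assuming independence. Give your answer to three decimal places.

Row total (Variant C) = 378; column total (Purchase) = 359; grand total N = 1144.
Expected count = (row total × column total) / N = 378 × 359 / 1144 = 118.621.

118.621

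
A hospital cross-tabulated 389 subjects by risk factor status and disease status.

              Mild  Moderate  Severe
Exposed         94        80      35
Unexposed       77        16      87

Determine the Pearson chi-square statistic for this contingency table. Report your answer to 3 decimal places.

Row totals: 209, 180. Column totals: 171, 96, 122. Grand total N = 389.
Expected counts (row total × column total / N):
  Exposed, Mild: 209×171/389 = 91.87404
  Exposed, Moderate: 209×96/389 = 51.57841
  Exposed, Severe: 209×122/389 = 65.54756
  Unexposed, Mild: 180×171/389 = 79.12596
  Unexposed, Moderate: 180×96/389 = 44.42159
  Unexposed, Severe: 180×122/389 = 56.45244
Contributions (O − E)²/E:
  (94 − 91.87404)²/91.87404 = 0.0492
  (80 − 51.57841)²/51.57841 = 15.6613
  (35 − 65.54756)²/65.54756 = 14.2363
  (77 − 79.12596)²/79.12596 = 0.0571
  (16 − 44.42159)²/44.42159 = 18.1846
  (87 − 56.45244)²/56.45244 = 16.5299
χ² = 0.0492 + 15.6613 + 14.2363 + 0.0571 + 18.1846 + 16.5299 = 64.718

64.718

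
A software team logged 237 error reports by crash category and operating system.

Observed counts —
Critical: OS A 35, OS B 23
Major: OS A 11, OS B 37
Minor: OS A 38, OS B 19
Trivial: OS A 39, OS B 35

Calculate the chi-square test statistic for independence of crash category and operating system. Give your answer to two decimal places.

Row totals: 58, 48, 57, 74. Column totals: 123, 114. Grand total N = 237.
Expected counts (row total × column total / N):
  Critical, OS A: 58×123/237 = 30.101
  Critical, OS B: 58×114/237 = 27.899
  Major, OS A: 48×123/237 = 24.911
  Major, OS B: 48×114/237 = 23.089
  Minor, OS A: 57×123/237 = 29.582
  Minor, OS B: 57×114/237 = 27.418
  Trivial, OS A: 74×123/237 = 38.405
  Trivial, OS B: 74×114/237 = 35.595
Contributions (O − E)²/E:
  (35 − 30.101)²/30.101 = 0.7973
  (23 − 27.899)²/27.899 = 0.8603
  (11 − 24.911)²/24.911 = 7.7683
  (37 − 23.089)²/23.089 = 8.3813
  (38 − 29.582)²/29.582 = 2.3955
  (19 − 27.418)²/27.418 = 2.5845
  (39 − 38.405)²/38.405 = 0.0092
  (35 − 35.595)²/35.595 = 0.0099
χ² = 0.7973 + 0.8603 + 7.7683 + 8.3813 + 2.3955 + 2.5845 + 0.0092 + 0.0099 = 22.81

22.81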